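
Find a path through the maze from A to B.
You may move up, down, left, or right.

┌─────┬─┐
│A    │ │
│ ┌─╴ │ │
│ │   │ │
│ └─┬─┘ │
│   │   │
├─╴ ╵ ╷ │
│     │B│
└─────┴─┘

Finding the shortest path through the maze:
Path length: 8 steps
Directions: down → down → right → down → right → up → right → down

Solution:

┌─────┬─┐
│A    │ │
│ ┌─╴ │ │
│↓│   │ │
│ └─┬─┘ │
│↳ ↓│↱ ↓│
├─╴ ╵ ╷ │
│  ↳ ↑│B│
└─────┴─┘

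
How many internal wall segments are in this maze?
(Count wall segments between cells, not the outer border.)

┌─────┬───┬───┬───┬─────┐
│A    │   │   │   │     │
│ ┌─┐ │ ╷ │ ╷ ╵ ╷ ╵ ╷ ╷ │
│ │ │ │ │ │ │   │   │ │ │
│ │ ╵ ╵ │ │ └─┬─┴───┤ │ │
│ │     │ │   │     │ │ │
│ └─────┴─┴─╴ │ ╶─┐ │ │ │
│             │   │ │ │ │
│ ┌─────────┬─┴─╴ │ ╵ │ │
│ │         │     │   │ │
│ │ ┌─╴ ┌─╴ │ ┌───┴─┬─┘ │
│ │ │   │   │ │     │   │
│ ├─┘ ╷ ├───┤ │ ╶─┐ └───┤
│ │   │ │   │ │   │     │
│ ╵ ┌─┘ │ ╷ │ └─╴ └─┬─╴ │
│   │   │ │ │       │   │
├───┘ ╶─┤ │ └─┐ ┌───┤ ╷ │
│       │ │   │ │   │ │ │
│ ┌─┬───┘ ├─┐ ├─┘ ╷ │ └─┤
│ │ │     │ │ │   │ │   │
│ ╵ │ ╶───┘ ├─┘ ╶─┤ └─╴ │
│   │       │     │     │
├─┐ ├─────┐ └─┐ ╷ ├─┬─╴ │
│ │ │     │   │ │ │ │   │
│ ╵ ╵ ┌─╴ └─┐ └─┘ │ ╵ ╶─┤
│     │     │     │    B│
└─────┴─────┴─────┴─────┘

Counting internal wall segments:
Total internal walls: 132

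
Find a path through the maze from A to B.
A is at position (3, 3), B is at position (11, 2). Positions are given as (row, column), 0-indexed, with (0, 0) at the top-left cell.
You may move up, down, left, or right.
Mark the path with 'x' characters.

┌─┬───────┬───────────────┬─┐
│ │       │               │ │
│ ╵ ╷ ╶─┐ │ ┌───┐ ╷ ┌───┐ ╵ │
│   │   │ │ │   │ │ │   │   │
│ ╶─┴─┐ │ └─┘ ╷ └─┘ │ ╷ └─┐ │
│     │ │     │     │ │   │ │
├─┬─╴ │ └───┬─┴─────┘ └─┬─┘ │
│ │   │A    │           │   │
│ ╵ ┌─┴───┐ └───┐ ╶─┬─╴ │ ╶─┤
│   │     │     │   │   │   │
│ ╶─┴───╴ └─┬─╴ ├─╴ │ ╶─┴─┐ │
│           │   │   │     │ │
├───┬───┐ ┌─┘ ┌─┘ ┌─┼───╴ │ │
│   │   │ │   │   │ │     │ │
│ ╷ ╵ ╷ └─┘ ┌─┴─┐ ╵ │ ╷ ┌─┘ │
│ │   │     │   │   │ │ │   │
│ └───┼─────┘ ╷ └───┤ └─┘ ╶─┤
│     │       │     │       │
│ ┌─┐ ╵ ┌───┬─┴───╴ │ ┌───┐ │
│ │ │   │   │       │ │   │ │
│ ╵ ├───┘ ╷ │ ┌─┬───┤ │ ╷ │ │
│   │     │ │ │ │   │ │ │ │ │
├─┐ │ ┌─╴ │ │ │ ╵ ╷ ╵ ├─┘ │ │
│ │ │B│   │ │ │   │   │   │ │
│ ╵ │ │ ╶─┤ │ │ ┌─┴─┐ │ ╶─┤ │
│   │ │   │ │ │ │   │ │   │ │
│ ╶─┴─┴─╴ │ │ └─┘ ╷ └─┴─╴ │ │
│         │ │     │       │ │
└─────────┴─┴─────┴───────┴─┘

Finding the shortest path from (3, 3) to (11, 2):
Path length: 39 steps
Directions: right → right → down → right → right → down → left → down → left → down → left → left → up → left → down → left → up → left → down → down → down → down → right → down → down → left → down → right → right → right → right → up → left → up → right → up → left → left → down

Solution:

┌─┬───────┬───────────────┬─┐
│ │       │               │ │
│ ╵ ╷ ╶─┐ │ ┌───┐ ╷ ┌───┐ ╵ │
│   │   │ │ │   │ │ │   │   │
│ ╶─┴─┐ │ └─┘ ╷ └─┘ │ ╷ └─┐ │
│     │ │     │     │ │   │ │
├─┬─╴ │ └───┬─┴─────┘ └─┬─┘ │
│ │   │A x x│           │   │
│ ╵ ┌─┴───┐ └───┐ ╶─┬─╴ │ ╶─┤
│   │     │x x x│   │   │   │
│ ╶─┴───╴ └─┬─╴ ├─╴ │ ╶─┴─┐ │
│           │x x│   │     │ │
├───┬───┐ ┌─┘ ┌─┘ ┌─┼───╴ │ │
│x x│x x│ │x x│   │ │     │ │
│ ╷ ╵ ╷ └─┘ ┌─┴─┐ ╵ │ ╷ ┌─┘ │
│x│x x│x x x│   │   │ │ │   │
│ └───┼─────┘ ╷ └───┤ └─┘ ╶─┤
│x    │       │     │       │
│ ┌─┐ ╵ ┌───┬─┴───╴ │ ┌───┐ │
│x│ │   │   │       │ │   │ │
│ ╵ ├───┘ ╷ │ ┌─┬───┤ │ ╷ │ │
│x x│x x x│ │ │ │   │ │ │ │ │
├─┐ │ ┌─╴ │ │ │ ╵ ╷ ╵ ├─┘ │ │
│ │x│B│x x│ │ │   │   │   │ │
│ ╵ │ │ ╶─┤ │ │ ┌─┴─┐ │ ╶─┤ │
│x x│ │x x│ │ │ │   │ │   │ │
│ ╶─┴─┴─╴ │ │ └─┘ ╷ └─┴─╴ │ │
│x x x x x│ │     │       │ │
└─────────┴─┴─────┴───────┴─┘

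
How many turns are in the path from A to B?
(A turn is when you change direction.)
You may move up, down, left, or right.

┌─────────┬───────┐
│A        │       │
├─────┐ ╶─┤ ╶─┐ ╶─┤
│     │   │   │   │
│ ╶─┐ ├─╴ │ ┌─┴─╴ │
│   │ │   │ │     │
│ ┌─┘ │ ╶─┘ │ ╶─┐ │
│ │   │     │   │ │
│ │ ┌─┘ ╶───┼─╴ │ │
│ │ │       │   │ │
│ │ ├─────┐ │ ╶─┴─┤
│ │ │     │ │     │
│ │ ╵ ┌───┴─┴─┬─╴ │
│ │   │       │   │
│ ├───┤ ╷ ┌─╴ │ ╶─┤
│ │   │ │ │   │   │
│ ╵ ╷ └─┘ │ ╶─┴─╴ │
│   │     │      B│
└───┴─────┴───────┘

Directions: right, right, right, down, right, down, left, down, right, right, up, up, up, right, right, down, right, down, left, left, down, right, down, left, down, right, right, down, left, down, right, down
Number of turns: 23

Solution:

┌─────────┬───────┐
│A → → ↓  │↱ → ↓  │
├─────┐ ╶─┤ ╶─┐ ╶─┤
│     │↳ ↓│↑  │↳ ↓│
│ ╶─┐ ├─╴ │ ┌─┴─╴ │
│   │ │↓ ↲│↑│↓ ← ↲│
│ ┌─┘ │ ╶─┘ │ ╶─┐ │
│ │   │↳ → ↑│↳ ↓│ │
│ │ ┌─┘ ╶───┼─╴ │ │
│ │ │       │↓ ↲│ │
│ │ ├─────┐ │ ╶─┴─┤
│ │ │     │ │↳ → ↓│
│ │ ╵ ┌───┴─┴─┬─╴ │
│ │   │       │↓ ↲│
│ ├───┤ ╷ ┌─╴ │ ╶─┤
│ │   │ │ │   │↳ ↓│
│ ╵ ╷ └─┘ │ ╶─┴─╴ │
│   │     │      B│
└───┴─────┴───────┘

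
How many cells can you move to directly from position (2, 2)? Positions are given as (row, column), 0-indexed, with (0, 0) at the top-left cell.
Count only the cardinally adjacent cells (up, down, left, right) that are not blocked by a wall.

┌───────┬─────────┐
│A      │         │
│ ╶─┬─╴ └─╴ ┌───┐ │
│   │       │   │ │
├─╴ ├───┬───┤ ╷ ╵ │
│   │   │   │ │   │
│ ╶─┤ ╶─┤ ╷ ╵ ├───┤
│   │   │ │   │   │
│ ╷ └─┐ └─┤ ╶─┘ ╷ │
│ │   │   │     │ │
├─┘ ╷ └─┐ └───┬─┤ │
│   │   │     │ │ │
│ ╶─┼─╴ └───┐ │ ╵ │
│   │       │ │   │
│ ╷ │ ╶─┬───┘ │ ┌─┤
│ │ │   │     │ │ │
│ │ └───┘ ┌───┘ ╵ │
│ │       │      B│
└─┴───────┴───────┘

Checking passable neighbors of (2, 2):
Neighbors: (3, 2), (2, 3)
Count: 2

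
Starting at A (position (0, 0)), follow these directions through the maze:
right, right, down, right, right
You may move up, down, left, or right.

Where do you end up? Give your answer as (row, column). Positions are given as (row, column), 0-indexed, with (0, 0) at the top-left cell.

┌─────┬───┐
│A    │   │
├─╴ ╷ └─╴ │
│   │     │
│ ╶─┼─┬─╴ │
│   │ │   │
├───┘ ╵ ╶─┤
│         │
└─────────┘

Following directions step by step:
Start: (0, 0)
  right: (0, 0) → (0, 1)
  right: (0, 1) → (0, 2)
  down: (0, 2) → (1, 2)
  right: (1, 2) → (1, 3)
  right: (1, 3) → (1, 4)
Final position: (1, 4)

Path taken:

┌─────┬───┐
│A → ↓│   │
├─╴ ╷ └─╴ │
│   │↳ → B│
│ ╶─┼─┬─╴ │
│   │ │   │
├───┘ ╵ ╶─┤
│         │
└─────────┘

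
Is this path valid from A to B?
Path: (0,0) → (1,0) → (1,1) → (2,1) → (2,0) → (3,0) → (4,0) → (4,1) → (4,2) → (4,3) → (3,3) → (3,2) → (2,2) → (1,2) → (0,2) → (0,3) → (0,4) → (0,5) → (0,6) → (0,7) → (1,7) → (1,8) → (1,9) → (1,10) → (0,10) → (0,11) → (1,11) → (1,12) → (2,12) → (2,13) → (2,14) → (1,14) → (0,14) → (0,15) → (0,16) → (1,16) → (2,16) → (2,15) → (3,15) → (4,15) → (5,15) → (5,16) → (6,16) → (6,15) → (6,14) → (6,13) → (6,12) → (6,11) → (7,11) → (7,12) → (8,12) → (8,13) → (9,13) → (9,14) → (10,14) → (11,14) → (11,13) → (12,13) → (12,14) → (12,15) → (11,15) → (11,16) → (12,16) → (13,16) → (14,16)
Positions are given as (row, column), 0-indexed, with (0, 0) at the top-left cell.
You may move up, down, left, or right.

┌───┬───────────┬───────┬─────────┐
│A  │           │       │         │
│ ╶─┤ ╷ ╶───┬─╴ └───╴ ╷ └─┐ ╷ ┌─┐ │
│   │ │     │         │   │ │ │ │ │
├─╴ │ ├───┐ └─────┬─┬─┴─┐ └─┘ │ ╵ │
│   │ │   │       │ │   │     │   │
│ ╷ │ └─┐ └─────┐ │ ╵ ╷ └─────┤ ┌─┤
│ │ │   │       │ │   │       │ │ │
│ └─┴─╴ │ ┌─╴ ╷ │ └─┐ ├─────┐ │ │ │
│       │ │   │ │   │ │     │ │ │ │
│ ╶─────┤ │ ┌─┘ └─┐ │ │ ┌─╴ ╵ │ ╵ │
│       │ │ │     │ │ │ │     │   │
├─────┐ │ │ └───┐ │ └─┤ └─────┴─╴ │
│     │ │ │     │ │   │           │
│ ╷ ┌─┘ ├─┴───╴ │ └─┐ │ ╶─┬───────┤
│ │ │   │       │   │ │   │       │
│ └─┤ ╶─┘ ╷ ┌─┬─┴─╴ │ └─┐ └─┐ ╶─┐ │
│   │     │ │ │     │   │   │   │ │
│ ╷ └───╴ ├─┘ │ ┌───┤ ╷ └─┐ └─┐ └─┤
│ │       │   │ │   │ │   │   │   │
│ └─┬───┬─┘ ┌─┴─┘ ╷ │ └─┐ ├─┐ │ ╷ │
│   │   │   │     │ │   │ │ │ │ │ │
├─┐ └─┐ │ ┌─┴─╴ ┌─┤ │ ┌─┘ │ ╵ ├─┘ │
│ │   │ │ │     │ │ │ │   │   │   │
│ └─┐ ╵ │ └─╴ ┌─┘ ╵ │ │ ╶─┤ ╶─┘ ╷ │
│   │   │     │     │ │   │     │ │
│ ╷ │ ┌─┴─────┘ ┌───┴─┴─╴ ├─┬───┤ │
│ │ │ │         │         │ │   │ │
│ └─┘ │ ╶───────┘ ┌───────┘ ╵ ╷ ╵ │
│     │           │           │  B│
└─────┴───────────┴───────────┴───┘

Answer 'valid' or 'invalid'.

Checking path validity:
Result: All consecutive moves are passable.

valid

Correct solution:

┌───┬───────────┬───────┬─────────┐
│A  │↱ → → → → ↓│    ↱ ↓│    ↱ → ↓│
│ ╶─┤ ╷ ╶───┬─╴ └───╴ ╷ └─┐ ╷ ┌─┐ │
│↳ ↓│↑│     │  ↳ → → ↑│↳ ↓│ │↑│ │↓│
├─╴ │ ├───┐ └─────┬─┬─┴─┐ └─┘ │ ╵ │
│↓ ↲│↑│   │       │ │   │↳ → ↑│↓ ↲│
│ ╷ │ └─┐ └─────┐ │ ╵ ╷ └─────┤ ┌─┤
│↓│ │↑ ↰│       │ │   │       │↓│ │
│ └─┴─╴ │ ┌─╴ ╷ │ └─┐ ├─────┐ │ │ │
│↳ → → ↑│ │   │ │   │ │     │ │↓│ │
│ ╶─────┤ │ ┌─┘ └─┐ │ │ ┌─╴ ╵ │ ╵ │
│       │ │ │     │ │ │ │     │↳ ↓│
├─────┐ │ │ └───┐ │ └─┤ └─────┴─╴ │
│     │ │ │     │ │   │↓ ← ← ← ← ↲│
│ ╷ ┌─┘ ├─┴───╴ │ └─┐ │ ╶─┬───────┤
│ │ │   │       │   │ │↳ ↓│       │
│ └─┤ ╶─┘ ╷ ┌─┬─┴─╴ │ └─┐ └─┐ ╶─┐ │
│   │     │ │ │     │   │↳ ↓│   │ │
│ ╷ └───╴ ├─┘ │ ┌───┤ ╷ └─┐ └─┐ └─┤
│ │       │   │ │   │ │   │↳ ↓│   │
│ └─┬───┬─┘ ┌─┴─┘ ╷ │ └─┐ ├─┐ │ ╷ │
│   │   │   │     │ │   │ │ │↓│ │ │
├─┐ └─┐ │ ┌─┴─╴ ┌─┤ │ ┌─┘ │ ╵ ├─┘ │
│ │   │ │ │     │ │ │ │   │↓ ↲│↱ ↓│
│ └─┐ ╵ │ └─╴ ┌─┘ ╵ │ │ ╶─┤ ╶─┘ ╷ │
│   │   │     │     │ │   │↳ → ↑│↓│
│ ╷ │ ┌─┴─────┘ ┌───┴─┴─╴ ├─┬───┤ │
│ │ │ │         │         │ │   │↓│
│ └─┘ │ ╶───────┘ ┌───────┘ ╵ ╷ ╵ │
│     │           │           │  B│
└─────┴───────────┴───────────┴───┘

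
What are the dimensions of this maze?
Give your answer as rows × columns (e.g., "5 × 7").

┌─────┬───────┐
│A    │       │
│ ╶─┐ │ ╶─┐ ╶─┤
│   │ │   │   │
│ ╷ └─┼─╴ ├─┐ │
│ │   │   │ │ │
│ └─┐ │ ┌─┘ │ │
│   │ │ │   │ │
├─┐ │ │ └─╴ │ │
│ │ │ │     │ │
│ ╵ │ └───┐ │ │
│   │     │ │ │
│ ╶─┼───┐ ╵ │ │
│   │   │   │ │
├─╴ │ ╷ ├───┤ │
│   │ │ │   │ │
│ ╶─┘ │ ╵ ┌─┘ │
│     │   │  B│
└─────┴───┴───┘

Counting the maze dimensions:
Rows (vertical): 9
Columns (horizontal): 7
Dimensions: 9 × 7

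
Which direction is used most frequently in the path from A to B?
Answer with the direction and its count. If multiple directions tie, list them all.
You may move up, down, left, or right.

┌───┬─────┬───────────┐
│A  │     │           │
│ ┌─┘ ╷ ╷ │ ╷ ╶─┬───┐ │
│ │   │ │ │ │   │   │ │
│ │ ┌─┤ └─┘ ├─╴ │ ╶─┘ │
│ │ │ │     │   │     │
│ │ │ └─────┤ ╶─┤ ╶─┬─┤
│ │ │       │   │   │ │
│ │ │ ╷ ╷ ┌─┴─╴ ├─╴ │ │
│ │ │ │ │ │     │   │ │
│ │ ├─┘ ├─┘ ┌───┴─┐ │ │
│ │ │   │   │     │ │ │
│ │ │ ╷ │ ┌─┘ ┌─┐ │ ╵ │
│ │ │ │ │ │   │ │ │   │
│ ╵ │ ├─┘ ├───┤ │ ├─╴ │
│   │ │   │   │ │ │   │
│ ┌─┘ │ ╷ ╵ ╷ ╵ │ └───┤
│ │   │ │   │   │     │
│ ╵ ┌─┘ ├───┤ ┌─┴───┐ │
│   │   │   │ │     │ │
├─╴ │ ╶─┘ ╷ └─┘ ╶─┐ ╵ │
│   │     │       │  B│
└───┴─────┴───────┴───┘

Directions: down, down, down, down, down, down, down, right, up, up, up, up, up, up, right, up, right, down, down, right, right, up, up, right, down, right, down, left, down, right, down, left, left, down, left, down, down, left, down, down, left, down, right, right, up, right, down, right, right, up, right, right, down, right
Counts: {'down': 21, 'right': 16, 'up': 11, 'left': 6}
Most common: down (21 times)

Solution:

┌───┬─────┬───────────┐
│A  │↱ ↓  │↱ ↓        │
│ ┌─┘ ╷ ╷ │ ╷ ╶─┬───┐ │
│↓│↱ ↑│↓│ │↑│↳ ↓│   │ │
│ │ ┌─┤ └─┘ ├─╴ │ ╶─┘ │
│↓│↑│ │↳ → ↑│↓ ↲│     │
│ │ │ └─────┤ ╶─┤ ╶─┬─┤
│↓│↑│       │↳ ↓│   │ │
│ │ │ ╷ ╷ ┌─┴─╴ ├─╴ │ │
│↓│↑│ │ │ │↓ ← ↲│   │ │
│ │ ├─┘ ├─┘ ┌───┴─┐ │ │
│↓│↑│   │↓ ↲│     │ │ │
│ │ │ ╷ │ ┌─┘ ┌─┐ │ ╵ │
│↓│↑│ │ │↓│   │ │ │   │
│ ╵ │ ├─┘ ├───┤ │ ├─╴ │
│↳ ↑│ │↓ ↲│   │ │ │   │
│ ┌─┘ │ ╷ ╵ ╷ ╵ │ └───┤
│ │   │↓│   │   │     │
│ ╵ ┌─┘ ├───┤ ┌─┴───┐ │
│   │↓ ↲│↱ ↓│ │↱ → ↓│ │
├─╴ │ ╶─┘ ╷ └─┘ ╶─┐ ╵ │
│   │↳ → ↑│↳ → ↑  │↳ B│
└───┴─────┴───────┴───┘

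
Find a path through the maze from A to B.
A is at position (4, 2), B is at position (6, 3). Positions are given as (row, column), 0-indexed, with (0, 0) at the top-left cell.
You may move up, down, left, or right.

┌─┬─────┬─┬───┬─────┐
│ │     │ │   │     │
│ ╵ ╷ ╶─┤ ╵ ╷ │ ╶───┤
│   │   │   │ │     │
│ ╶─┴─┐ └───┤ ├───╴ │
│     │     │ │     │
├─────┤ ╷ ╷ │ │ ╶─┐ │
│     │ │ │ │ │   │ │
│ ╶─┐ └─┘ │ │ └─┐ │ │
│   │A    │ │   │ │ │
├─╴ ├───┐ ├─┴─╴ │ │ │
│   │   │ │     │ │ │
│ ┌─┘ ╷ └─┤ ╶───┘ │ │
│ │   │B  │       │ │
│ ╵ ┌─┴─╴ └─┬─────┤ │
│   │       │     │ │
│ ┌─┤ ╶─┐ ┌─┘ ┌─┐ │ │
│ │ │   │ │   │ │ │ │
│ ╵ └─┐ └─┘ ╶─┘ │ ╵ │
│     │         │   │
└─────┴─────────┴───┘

Finding the shortest path from (4, 2) to (6, 3):
Path length: 15 steps
Directions: up → left → left → down → right → down → left → down → down → right → up → right → up → right → down

Solution:

┌─┬─────┬─┬───┬─────┐
│ │     │ │   │     │
│ ╵ ╷ ╶─┤ ╵ ╷ │ ╶───┤
│   │   │   │ │     │
│ ╶─┴─┐ └───┤ ├───╴ │
│     │     │ │     │
├─────┤ ╷ ╷ │ │ ╶─┐ │
│↓ ← ↰│ │ │ │ │   │ │
│ ╶─┐ └─┘ │ │ └─┐ │ │
│↳ ↓│A    │ │   │ │ │
├─╴ ├───┐ ├─┴─╴ │ │ │
│↓ ↲│↱ ↓│ │     │ │ │
│ ┌─┘ ╷ └─┤ ╶───┘ │ │
│↓│↱ ↑│B  │       │ │
│ ╵ ┌─┴─╴ └─┬─────┤ │
│↳ ↑│       │     │ │
│ ┌─┤ ╶─┐ ┌─┘ ┌─┐ │ │
│ │ │   │ │   │ │ │ │
│ ╵ └─┐ └─┘ ╶─┘ │ ╵ │
│     │         │   │
└─────┴─────────┴───┘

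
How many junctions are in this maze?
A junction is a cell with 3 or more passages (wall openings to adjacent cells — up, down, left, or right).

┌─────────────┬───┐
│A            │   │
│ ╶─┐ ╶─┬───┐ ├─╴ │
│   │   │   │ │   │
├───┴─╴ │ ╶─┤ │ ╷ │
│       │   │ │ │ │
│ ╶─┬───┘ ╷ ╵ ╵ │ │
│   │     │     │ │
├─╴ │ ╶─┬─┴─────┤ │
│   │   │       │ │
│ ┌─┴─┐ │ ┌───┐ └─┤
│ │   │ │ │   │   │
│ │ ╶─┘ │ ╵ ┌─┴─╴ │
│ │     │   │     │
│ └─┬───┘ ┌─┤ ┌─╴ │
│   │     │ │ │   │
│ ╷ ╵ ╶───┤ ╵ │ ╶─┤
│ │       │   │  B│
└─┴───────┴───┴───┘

Checking each cell for number of passages:

Junctions found (3+ passages):
  (0, 2): 3 passages
  (1, 8): 3 passages
  (2, 4): 3 passages
  (3, 6): 3 passages
  (6, 4): 3 passages
  (6, 8): 3 passages
  (7, 0): 3 passages
  (8, 2): 3 passages
Total junctions: 8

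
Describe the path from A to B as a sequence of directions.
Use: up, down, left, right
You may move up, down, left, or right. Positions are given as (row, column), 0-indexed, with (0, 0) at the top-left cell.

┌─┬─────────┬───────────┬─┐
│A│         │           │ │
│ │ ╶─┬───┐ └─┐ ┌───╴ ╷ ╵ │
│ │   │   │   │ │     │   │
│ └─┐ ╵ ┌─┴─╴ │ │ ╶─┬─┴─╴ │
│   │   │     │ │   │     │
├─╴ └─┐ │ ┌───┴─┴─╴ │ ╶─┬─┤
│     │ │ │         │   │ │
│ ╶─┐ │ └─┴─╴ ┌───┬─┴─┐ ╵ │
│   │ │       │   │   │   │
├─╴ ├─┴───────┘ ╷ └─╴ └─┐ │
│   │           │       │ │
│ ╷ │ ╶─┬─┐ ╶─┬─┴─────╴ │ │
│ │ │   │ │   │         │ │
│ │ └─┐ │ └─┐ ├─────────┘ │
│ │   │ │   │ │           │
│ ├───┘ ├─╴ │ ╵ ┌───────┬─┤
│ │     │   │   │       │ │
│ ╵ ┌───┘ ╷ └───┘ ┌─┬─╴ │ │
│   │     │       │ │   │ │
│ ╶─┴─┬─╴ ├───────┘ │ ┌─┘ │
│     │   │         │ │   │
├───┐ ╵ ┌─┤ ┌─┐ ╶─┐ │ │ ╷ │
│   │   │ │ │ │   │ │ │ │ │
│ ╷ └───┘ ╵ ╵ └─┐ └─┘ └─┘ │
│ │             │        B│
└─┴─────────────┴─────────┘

Finding the path and converting it to directions:
Path through cells: (0,0) → (1,0) → (2,0) → (2,1) → (3,1) → (3,0) → (4,0) → (4,1) → (5,1) → (5,0) → (6,0) → (7,0) → (8,0) → (9,0) → (10,0) → (10,1) → (10,2) → (11,2) → (11,3) → (10,3) → (10,4) → (9,4) → (8,4) → (8,5) → (9,5) → (9,6) → (9,7) → (9,8) → (8,8) → (8,9) → (8,10) → (8,11) → (9,11) → (9,10) → (10,10) → (11,10) → (12,10) → (12,11) → (12,12)
Directions: down, down, right, down, left, down, right, down, left, down, down, down, down, down, right, right, down, right, up, right, up, up, right, down, right, right, right, up, right, right, right, down, left, down, down, down, right, right

Solution:

┌─┬─────────┬───────────┬─┐
│A│         │           │ │
│ │ ╶─┬───┐ └─┐ ┌───╴ ╷ ╵ │
│↓│   │   │   │ │     │   │
│ └─┐ ╵ ┌─┴─╴ │ │ ╶─┬─┴─╴ │
│↳ ↓│   │     │ │   │     │
├─╴ └─┐ │ ┌───┴─┴─╴ │ ╶─┬─┤
│↓ ↲  │ │ │         │   │ │
│ ╶─┐ │ └─┴─╴ ┌───┬─┴─┐ ╵ │
│↳ ↓│ │       │   │   │   │
├─╴ ├─┴───────┘ ╷ └─╴ └─┐ │
│↓ ↲│           │       │ │
│ ╷ │ ╶─┬─┐ ╶─┬─┴─────╴ │ │
│↓│ │   │ │   │         │ │
│ │ └─┐ │ └─┐ ├─────────┘ │
│↓│   │ │   │ │           │
│ ├───┘ ├─╴ │ ╵ ┌───────┬─┤
│↓│     │↱ ↓│   │↱ → → ↓│ │
│ ╵ ┌───┘ ╷ └───┘ ┌─┬─╴ │ │
│↓  │    ↑│↳ → → ↑│ │↓ ↲│ │
│ ╶─┴─┬─╴ ├───────┘ │ ┌─┘ │
│↳ → ↓│↱ ↑│         │↓│   │
├───┐ ╵ ┌─┤ ┌─┐ ╶─┐ │ │ ╷ │
│   │↳ ↑│ │ │ │   │ │↓│ │ │
│ ╷ └───┘ ╵ ╵ └─┐ └─┘ └─┘ │
│ │             │    ↳ → B│
└─┴─────────────┴─────────┘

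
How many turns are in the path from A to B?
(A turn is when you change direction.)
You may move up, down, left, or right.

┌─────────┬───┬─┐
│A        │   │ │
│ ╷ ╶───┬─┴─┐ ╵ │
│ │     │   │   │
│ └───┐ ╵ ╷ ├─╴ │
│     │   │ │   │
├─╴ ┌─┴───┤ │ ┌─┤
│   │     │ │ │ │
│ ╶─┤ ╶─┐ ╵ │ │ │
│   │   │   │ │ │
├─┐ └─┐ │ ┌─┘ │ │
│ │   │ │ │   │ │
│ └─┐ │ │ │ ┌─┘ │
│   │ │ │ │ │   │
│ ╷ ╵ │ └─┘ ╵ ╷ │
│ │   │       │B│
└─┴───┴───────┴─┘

Directions: right, down, right, right, down, right, up, right, down, down, down, left, up, left, left, down, right, down, down, down, right, right, right, up, right, down
Number of turns: 17

Solution:

┌─────────┬───┬─┐
│A ↓      │   │ │
│ ╷ ╶───┬─┴─┐ ╵ │
│ │↳ → ↓│↱ ↓│   │
│ └───┐ ╵ ╷ ├─╴ │
│     │↳ ↑│↓│   │
├─╴ ┌─┴───┤ │ ┌─┤
│   │↓ ← ↰│↓│ │ │
│ ╶─┤ ╶─┐ ╵ │ │ │
│   │↳ ↓│↑ ↲│ │ │
├─┐ └─┐ │ ┌─┘ │ │
│ │   │↓│ │   │ │
│ └─┐ │ │ │ ┌─┘ │
│   │ │↓│ │ │↱ ↓│
│ ╷ ╵ │ └─┘ ╵ ╷ │
│ │   │↳ → → ↑│B│
└─┴───┴───────┴─┘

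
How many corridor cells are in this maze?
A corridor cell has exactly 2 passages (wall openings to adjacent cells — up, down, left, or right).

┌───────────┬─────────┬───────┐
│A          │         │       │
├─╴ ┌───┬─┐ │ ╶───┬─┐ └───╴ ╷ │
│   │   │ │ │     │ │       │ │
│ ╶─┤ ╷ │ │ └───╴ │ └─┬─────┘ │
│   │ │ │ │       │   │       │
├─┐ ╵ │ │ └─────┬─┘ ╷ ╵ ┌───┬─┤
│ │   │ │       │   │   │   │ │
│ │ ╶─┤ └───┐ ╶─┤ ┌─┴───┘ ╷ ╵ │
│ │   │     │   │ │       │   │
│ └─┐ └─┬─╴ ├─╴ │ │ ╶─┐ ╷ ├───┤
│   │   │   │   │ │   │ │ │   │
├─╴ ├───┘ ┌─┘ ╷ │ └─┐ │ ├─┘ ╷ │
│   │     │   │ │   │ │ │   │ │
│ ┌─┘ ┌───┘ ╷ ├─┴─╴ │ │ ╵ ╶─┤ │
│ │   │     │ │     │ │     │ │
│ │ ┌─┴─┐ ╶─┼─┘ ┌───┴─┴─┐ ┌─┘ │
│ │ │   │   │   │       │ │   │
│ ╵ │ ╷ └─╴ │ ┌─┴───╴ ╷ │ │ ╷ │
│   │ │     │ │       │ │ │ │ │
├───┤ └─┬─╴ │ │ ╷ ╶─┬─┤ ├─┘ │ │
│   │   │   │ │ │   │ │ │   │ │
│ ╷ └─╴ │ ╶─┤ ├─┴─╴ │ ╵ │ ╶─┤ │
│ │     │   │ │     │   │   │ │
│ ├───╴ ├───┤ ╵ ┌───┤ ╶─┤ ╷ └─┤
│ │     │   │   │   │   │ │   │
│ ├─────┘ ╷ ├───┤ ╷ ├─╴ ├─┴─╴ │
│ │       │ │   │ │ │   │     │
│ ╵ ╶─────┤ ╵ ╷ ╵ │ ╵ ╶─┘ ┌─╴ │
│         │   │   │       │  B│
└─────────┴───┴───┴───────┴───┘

Counting cells with exactly 2 passages:
Total corridor cells: 180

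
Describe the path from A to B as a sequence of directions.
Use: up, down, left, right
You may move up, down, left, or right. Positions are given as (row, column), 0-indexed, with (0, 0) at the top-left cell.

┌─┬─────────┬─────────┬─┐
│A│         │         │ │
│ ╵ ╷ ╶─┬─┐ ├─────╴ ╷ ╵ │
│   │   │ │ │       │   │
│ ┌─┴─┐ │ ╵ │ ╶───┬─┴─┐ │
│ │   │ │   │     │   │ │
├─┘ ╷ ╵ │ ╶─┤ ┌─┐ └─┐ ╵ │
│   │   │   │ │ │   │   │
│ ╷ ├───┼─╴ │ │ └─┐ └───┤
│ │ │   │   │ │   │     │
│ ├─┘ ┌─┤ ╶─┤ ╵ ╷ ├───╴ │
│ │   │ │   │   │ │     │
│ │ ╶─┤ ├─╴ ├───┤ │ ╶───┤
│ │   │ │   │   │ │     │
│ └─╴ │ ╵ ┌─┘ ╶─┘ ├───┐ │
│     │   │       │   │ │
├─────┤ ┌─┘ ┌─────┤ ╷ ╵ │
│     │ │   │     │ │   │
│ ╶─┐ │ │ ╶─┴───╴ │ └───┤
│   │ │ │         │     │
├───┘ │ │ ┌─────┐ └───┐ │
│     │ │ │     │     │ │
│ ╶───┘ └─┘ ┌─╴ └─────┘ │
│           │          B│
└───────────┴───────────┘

Finding the path and converting it to directions:
Path through cells: (0,0) → (1,0) → (1,1) → (0,1) → (0,2) → (0,3) → (0,4) → (0,5) → (1,5) → (2,5) → (2,4) → (3,4) → (3,5) → (4,5) → (4,4) → (5,4) → (5,5) → (6,5) → (6,4) → (7,4) → (7,3) → (8,3) → (9,3) → (10,3) → (11,3) → (11,4) → (11,5) → (10,5) → (10,6) → (10,7) → (11,7) → (11,8) → (11,9) → (11,10) → (11,11)
Directions: down, right, up, right, right, right, right, down, down, left, down, right, down, left, down, right, down, left, down, left, down, down, down, down, right, right, up, right, right, down, right, right, right, right

Solution:

┌─┬─────────┬─────────┬─┐
│A│↱ → → → ↓│         │ │
│ ╵ ╷ ╶─┬─┐ ├─────╴ ╷ ╵ │
│↳ ↑│   │ │↓│       │   │
│ ┌─┴─┐ │ ╵ │ ╶───┬─┴─┐ │
│ │   │ │↓ ↲│     │   │ │
├─┘ ╷ ╵ │ ╶─┤ ┌─┐ └─┐ ╵ │
│   │   │↳ ↓│ │ │   │   │
│ ╷ ├───┼─╴ │ │ └─┐ └───┤
│ │ │   │↓ ↲│ │   │     │
│ ├─┘ ┌─┤ ╶─┤ ╵ ╷ ├───╴ │
│ │   │ │↳ ↓│   │ │     │
│ │ ╶─┤ ├─╴ ├───┤ │ ╶───┤
│ │   │ │↓ ↲│   │ │     │
│ └─╴ │ ╵ ┌─┘ ╶─┘ ├───┐ │
│     │↓ ↲│       │   │ │
├─────┤ ┌─┘ ┌─────┤ ╷ ╵ │
│     │↓│   │     │ │   │
│ ╶─┐ │ │ ╶─┴───╴ │ └───┤
│   │ │↓│         │     │
├───┘ │ │ ┌─────┐ └───┐ │
│     │↓│ │↱ → ↓│     │ │
│ ╶───┘ └─┘ ┌─╴ └─────┘ │
│      ↳ → ↑│  ↳ → → → B│
└───────────┴───────────┘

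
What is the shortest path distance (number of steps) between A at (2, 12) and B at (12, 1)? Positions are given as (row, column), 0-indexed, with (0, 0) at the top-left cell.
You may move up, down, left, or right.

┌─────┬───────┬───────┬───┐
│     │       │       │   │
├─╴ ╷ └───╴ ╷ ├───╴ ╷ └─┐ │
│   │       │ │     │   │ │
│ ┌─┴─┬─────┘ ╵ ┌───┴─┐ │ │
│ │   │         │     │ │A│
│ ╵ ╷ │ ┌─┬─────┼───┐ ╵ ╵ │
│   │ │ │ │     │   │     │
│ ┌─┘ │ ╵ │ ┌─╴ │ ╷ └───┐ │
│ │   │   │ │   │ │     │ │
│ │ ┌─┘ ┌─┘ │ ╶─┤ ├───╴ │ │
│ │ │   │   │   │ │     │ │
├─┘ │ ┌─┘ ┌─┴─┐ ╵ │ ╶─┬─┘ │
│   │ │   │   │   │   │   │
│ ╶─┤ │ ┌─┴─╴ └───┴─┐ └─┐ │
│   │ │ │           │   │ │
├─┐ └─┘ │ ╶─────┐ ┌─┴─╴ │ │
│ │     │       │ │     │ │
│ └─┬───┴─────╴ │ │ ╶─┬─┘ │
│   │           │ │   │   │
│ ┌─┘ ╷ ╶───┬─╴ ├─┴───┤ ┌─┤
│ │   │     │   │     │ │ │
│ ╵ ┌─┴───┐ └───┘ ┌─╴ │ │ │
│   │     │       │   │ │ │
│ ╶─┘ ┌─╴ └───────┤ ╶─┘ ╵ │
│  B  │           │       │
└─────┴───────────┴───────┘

Finding path from (2, 12) to (12, 1):
Path: (2,12) → (3,12) → (4,12) → (5,12) → (6,12) → (7,12) → (8,12) → (9,12) → (9,11) → (10,11) → (11,11) → (12,11) → (12,10) → (12,9) → (11,9) → (11,10) → (10,10) → (10,9) → (10,8) → (11,8) → (11,7) → (11,6) → (11,5) → (10,5) → (10,4) → (10,3) → (9,3) → (9,2) → (10,2) → (10,1) → (11,1) → (11,0) → (12,0) → (12,1)
Distance: 33 steps

Solution:

┌─────┬───────┬───────┬───┐
│     │       │       │   │
├─╴ ╷ └───╴ ╷ ├───╴ ╷ └─┐ │
│   │       │ │     │   │ │
│ ┌─┴─┬─────┘ ╵ ┌───┴─┐ │ │
│ │   │         │     │ │A│
│ ╵ ╷ │ ┌─┬─────┼───┐ ╵ ╵ │
│   │ │ │ │     │   │    ↓│
│ ┌─┘ │ ╵ │ ┌─╴ │ ╷ └───┐ │
│ │   │   │ │   │ │     │↓│
│ │ ┌─┘ ┌─┘ │ ╶─┤ ├───╴ │ │
│ │ │   │   │   │ │     │↓│
├─┘ │ ┌─┘ ┌─┴─┐ ╵ │ ╶─┬─┘ │
│   │ │   │   │   │   │  ↓│
│ ╶─┤ │ ┌─┴─╴ └───┴─┐ └─┐ │
│   │ │ │           │   │↓│
├─┐ └─┘ │ ╶─────┐ ┌─┴─╴ │ │
│ │     │       │ │     │↓│
│ └─┬───┴─────╴ │ │ ╶─┬─┘ │
│   │↓ ↰        │ │   │↓ ↲│
│ ┌─┘ ╷ ╶───┬─╴ ├─┴───┤ ┌─┤
│ │↓ ↲│↑ ← ↰│   │↓ ← ↰│↓│ │
│ ╵ ┌─┴───┐ └───┘ ┌─╴ │ │ │
│↓ ↲│     │↑ ← ← ↲│↱ ↑│↓│ │
│ ╶─┘ ┌─╴ └───────┤ ╶─┘ ╵ │
│↳ B  │           │↑ ← ↲  │
└─────┴───────────┴───────┘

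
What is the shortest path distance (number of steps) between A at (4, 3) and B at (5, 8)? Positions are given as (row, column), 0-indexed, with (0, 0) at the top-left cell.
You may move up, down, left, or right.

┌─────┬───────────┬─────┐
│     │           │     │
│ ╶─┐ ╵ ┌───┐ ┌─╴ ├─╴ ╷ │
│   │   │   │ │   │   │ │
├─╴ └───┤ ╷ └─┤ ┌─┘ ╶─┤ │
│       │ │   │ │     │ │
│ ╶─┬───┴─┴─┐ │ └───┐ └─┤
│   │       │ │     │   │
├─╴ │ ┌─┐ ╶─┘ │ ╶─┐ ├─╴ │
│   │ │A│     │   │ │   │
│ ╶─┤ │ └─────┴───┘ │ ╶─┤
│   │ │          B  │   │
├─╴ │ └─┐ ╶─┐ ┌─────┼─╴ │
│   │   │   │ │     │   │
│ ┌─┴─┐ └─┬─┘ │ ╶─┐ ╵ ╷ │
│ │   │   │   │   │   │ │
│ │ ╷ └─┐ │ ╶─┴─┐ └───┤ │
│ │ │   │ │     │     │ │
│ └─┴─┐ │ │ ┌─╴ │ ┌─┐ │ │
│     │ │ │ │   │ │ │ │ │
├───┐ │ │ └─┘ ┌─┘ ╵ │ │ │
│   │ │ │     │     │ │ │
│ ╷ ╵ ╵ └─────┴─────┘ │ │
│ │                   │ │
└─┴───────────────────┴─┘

Finding path from (4, 3) to (5, 8):
Path: (4,3) → (5,3) → (5,4) → (5,5) → (5,6) → (5,7) → (5,8)
Distance: 6 steps

Solution:

┌─────┬───────────┬─────┐
│     │           │     │
│ ╶─┐ ╵ ┌───┐ ┌─╴ ├─╴ ╷ │
│   │   │   │ │   │   │ │
├─╴ └───┤ ╷ └─┤ ┌─┘ ╶─┤ │
│       │ │   │ │     │ │
│ ╶─┬───┴─┴─┐ │ └───┐ └─┤
│   │       │ │     │   │
├─╴ │ ┌─┐ ╶─┘ │ ╶─┐ ├─╴ │
│   │ │A│     │   │ │   │
│ ╶─┤ │ └─────┴───┘ │ ╶─┤
│   │ │↳ → → → → B  │   │
├─╴ │ └─┐ ╶─┐ ┌─────┼─╴ │
│   │   │   │ │     │   │
│ ┌─┴─┐ └─┬─┘ │ ╶─┐ ╵ ╷ │
│ │   │   │   │   │   │ │
│ │ ╷ └─┐ │ ╶─┴─┐ └───┤ │
│ │ │   │ │     │     │ │
│ └─┴─┐ │ │ ┌─╴ │ ┌─┐ │ │
│     │ │ │ │   │ │ │ │ │
├───┐ │ │ └─┘ ┌─┘ ╵ │ │ │
│   │ │ │     │     │ │ │
│ ╷ ╵ ╵ └─────┴─────┘ │ │
│ │                   │ │
└─┴───────────────────┴─┘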